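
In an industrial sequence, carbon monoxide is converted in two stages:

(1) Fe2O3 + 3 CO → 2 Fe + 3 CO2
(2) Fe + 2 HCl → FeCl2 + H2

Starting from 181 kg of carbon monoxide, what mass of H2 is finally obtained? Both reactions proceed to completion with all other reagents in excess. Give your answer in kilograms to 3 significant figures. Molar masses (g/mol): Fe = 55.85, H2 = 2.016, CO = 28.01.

8.68 kg

181 kg = 181000 g.
n(CO) = 181000 / 28.01 = 6462 mol.
Step 1 gives a 3:2 ratio of CO to Fe, so n(Fe) = 4308 mol.
In step 2 the Fe:H2 ratio is 1:1, so n(H2) = 4308 mol.
Mass of H2 = 4308 × 2.016 = 8685 g = 8.68 kg.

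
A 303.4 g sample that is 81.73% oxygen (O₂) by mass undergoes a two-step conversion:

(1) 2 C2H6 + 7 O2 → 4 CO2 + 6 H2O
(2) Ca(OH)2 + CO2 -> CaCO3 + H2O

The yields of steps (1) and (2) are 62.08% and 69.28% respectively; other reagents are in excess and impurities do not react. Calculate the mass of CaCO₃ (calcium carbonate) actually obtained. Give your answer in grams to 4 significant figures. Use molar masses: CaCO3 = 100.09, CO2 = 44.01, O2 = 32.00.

190.6 g

Pure O2 = 303.4 × 0.8173 = 247.97 g.
n(O2) = 247.97 / 32.00 = 7.7490 mol.
Step 1 (O2:CO2 = 7:4): theoretical n(CO2) = 4.4280 mol; at 62.08% yield, n(CO2) = 2.7489 mol.
Step 2 (CO2:CaCO3 = 1:1): theoretical n(CaCO3) = 2.7489 mol, so theoretical mass = 2.7489 × 100.09 = 275.14 g.
At 69.28% yield, actual mass of CaCO3 = 275.14 × 0.6928 = 190.62 g.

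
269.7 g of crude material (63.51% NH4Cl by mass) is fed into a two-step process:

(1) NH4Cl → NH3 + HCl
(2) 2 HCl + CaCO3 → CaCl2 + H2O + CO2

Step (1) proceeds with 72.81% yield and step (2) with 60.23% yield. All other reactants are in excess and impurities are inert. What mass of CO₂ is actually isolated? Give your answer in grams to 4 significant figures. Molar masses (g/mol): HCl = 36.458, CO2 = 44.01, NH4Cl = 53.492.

Pure NH4Cl = 269.7 × 0.6351 = 171.29 g.
n(NH4Cl) = 171.29 / 53.492 = 3.2021 mol.
Step 1 (NH4Cl:HCl = 1:1): theoretical n(HCl) = 3.2021 mol; at 72.81% yield, n(HCl) = 2.3314 mol.
Step 2 (HCl:CO2 = 2:1): theoretical n(CO2) = 1.1657 mol, so theoretical mass = 1.1657 × 44.01 = 51.303 g.
At 60.23% yield, actual mass of CO2 = 51.303 × 0.6023 = 30.900 g.

30.90 g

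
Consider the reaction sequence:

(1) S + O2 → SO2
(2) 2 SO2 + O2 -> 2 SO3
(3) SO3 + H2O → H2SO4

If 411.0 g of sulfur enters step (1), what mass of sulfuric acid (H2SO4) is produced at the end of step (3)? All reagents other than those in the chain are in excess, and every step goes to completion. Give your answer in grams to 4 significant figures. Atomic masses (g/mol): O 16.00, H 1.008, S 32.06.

M(S) = 32.06 g/mol.
M(H2SO4) = 2(1.008) + 32.06 + 4(16.00) = 98.076 g/mol.
n(S) = 411.0 / 32.06 = 12.820 mol.
Reaction (1): S→SO2 ratio 1:1 ⇒ n(SO2) = 12.820 mol.
Reaction (2): SO2→SO3 ratio 2:2 ⇒ n(SO3) = 12.820 mol.
Reaction (3): SO3→H2SO4 ratio 1:1 ⇒ n(H2SO4) = 12.820 mol.
Mass of H2SO4 = 12.820 × 98.076 = 1257.3 g.

1257 g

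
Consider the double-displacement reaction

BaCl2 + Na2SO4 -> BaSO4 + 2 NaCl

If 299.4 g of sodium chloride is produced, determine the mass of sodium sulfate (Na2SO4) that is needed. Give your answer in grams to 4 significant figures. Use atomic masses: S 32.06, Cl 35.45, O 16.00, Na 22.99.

M(NaCl) = 22.99 + 35.45 = 58.44 g/mol.
M(Na2SO4) = 2(22.99) + 32.06 + 4(16.00) = 142.04 g/mol.
n(NaCl) = 299.40 g / 58.44 g/mol = 5.1232 mol.
From the equation the NaCl:Na2SO4 mole ratio is 2:1, so n(Na2SO4) = 5.1232 × 1/2 = 2.5616 mol.
Mass of Na2SO4 = 2.5616 mol × 142.04 g/mol = 363.85 g.

363.8 g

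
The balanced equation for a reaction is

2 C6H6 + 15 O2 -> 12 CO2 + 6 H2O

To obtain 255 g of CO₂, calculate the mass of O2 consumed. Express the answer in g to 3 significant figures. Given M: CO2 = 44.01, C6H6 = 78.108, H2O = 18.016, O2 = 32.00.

232 g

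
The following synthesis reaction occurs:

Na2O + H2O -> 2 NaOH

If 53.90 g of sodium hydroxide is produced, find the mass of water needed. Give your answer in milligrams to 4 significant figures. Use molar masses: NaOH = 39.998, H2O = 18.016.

n(NaOH) = 53.900 g / 39.998 g/mol = 1.3476 mol.
From the equation the NaOH:H2O mole ratio is 2:1, so n(H2O) = 1.3476 × 1/2 = 0.67378 mol.
Mass of H2O = 0.67378 mol × 18.016 g/mol = 12.139 g.
Converting to mg: 12.139 g = 12140 mg.

12140 mg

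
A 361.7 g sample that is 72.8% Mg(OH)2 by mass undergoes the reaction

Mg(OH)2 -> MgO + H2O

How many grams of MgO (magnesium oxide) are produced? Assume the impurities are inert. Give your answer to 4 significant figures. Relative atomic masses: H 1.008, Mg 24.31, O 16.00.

Mass of pure Mg(OH)2 = 361.7 g × 0.728 = 263.32 g.
M(Mg(OH)2) = 24.31 + 2(16.00) + 2(1.008) = 58.326 g/mol.
M(MgO) = 24.31 + 16.00 = 40.31 g/mol.
n(Mg(OH)2) = 263.32 g / 58.326 g/mol = 4.5146 mol.
From the equation the Mg(OH)2:MgO mole ratio is 1:1, so n(MgO) = 4.5146 × 1/1 = 4.5146 mol.
Mass of MgO = 4.5146 mol × 40.31 g/mol = 181.98 g.

182.0 g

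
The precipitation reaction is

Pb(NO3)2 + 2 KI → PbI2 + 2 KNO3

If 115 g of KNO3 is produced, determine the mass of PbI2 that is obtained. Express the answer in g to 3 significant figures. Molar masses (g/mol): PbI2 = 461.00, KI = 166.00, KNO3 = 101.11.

262 g

n(KNO3) = 115.0 g / 101.11 g/mol = 1.137 mol.
From the equation the KNO3:PbI2 mole ratio is 2:1, so n(PbI2) = 1.137 × 1/2 = 0.5687 mol.
Mass of PbI2 = 0.5687 mol × 461.00 g/mol = 262.2 g.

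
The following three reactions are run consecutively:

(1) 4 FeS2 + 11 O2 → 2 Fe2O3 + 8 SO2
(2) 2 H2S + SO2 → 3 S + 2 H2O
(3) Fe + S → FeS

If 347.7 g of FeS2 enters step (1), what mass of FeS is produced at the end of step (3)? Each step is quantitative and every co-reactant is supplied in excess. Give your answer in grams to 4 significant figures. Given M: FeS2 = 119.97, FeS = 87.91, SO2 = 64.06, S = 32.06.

n(FeS2) = 347.7 / 119.97 = 2.8982 mol.
Reaction (1): FeS2→SO2 ratio 4:8 ⇒ n(SO2) = 5.7964 mol.
Reaction (2): SO2→S ratio 1:3 ⇒ n(S) = 17.389 mol.
Reaction (3): S→FeS ratio 1:1 ⇒ n(FeS) = 17.389 mol.
Mass of FeS = 17.389 × 87.91 = 1528.7 g.

1529 g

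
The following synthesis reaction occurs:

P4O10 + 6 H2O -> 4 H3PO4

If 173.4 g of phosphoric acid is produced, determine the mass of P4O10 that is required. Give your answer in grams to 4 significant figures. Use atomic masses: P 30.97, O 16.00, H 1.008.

125.6 g

M(H3PO4) = 3(1.008) + 30.97 + 4(16.00) = 97.994 g/mol.
M(P4O10) = 4(30.97) + 10(16.00) = 283.88 g/mol.
n(H3PO4) = 173.40 g / 97.994 g/mol = 1.7695 mol.
From the equation the H3PO4:P4O10 mole ratio is 4:1, so n(P4O10) = 1.7695 × 1/4 = 0.44237 mol.
Mass of P4O10 = 0.44237 mol × 283.88 g/mol = 125.58 g.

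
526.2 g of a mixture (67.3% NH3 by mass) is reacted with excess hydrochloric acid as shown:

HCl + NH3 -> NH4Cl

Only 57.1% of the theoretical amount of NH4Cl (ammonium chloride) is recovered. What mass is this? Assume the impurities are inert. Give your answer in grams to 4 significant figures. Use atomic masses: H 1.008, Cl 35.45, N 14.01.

Pure NH3 available = 526.2 g × 0.673 = 354.13 g.
M(NH3) = 14.01 + 3(1.008) = 17.034 g/mol.
M(NH4Cl) = 14.01 + 4(1.008) + 35.45 = 53.492 g/mol.
n(NH3) = 354.13 g / 17.034 g/mol = 20.790 mol.
From the equation the NH3:NH4Cl mole ratio is 1:1, so n(NH4Cl) = 20.790 × 1/1 = 20.790 mol.
Mass of NH4Cl = 20.790 mol × 53.492 g/mol = 1112.1 g.
Actual mass collected = 1112.1 g × 0.571 = 635.00 g.

635.0 g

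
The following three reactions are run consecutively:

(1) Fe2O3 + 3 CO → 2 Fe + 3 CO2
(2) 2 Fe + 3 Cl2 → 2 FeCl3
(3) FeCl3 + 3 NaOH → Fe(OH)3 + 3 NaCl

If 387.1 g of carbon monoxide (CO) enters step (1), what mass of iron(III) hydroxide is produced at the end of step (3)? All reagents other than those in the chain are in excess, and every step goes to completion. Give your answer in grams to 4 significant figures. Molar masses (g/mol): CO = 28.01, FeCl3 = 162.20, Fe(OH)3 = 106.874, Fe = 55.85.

984.7 g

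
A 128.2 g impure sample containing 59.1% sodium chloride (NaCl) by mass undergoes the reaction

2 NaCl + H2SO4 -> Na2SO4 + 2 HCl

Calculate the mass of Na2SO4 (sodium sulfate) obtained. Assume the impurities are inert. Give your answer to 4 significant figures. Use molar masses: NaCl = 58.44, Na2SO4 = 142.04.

Mass of pure NaCl = 128.2 g × 0.591 = 75.766 g.
n(NaCl) = 75.766 g / 58.44 g/mol = 1.2965 mol.
From the equation the NaCl:Na2SO4 mole ratio is 2:1, so n(Na2SO4) = 1.2965 × 1/2 = 0.64824 mol.
Mass of Na2SO4 = 0.64824 mol × 142.04 g/mol = 92.076 g.

92.08 g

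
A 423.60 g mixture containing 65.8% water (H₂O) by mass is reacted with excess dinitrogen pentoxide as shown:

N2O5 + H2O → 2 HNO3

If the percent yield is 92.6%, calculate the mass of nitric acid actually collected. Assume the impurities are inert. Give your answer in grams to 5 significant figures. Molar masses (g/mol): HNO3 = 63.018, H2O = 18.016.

Pure H2O available = 423.60 g × 0.658 = 278.729 g.
n(H2O) = 278.729 g / 18.016 g/mol = 15.4712 mol.
From the equation the H2O:HNO3 mole ratio is 1:2, so n(HNO3) = 15.4712 × 2/1 = 30.9424 mol.
Mass of HNO3 = 30.9424 mol × 63.018 g/mol = 1949.93 g.
Actual mass collected = 1949.93 g × 0.926 = 1805.63 g.

1805.6 g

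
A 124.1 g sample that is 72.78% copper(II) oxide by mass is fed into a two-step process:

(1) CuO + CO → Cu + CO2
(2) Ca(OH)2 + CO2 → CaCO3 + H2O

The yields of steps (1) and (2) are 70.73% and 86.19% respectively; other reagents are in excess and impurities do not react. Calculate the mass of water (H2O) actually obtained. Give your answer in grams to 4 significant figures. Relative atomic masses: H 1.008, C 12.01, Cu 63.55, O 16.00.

Pure CuO = 124.1 × 0.7278 = 90.320 g.
M(CuO) = 63.55 + 16.00 = 79.55 g/mol.
M(H2O) = 2(1.008) + 16.00 = 18.016 g/mol.
n(CuO) = 90.320 / 79.55 = 1.1354 mol.
Step 1 (CuO:CO2 = 1:1): theoretical n(CO2) = 1.1354 mol; at 70.73% yield, n(CO2) = 0.80306 mol.
Step 2 (CO2:H2O = 1:1): theoretical n(H2O) = 0.80306 mol, so theoretical mass = 0.80306 × 18.016 = 14.468 g.
At 86.19% yield, actual mass of H2O = 14.468 × 0.8619 = 12.470 g.

12.47 g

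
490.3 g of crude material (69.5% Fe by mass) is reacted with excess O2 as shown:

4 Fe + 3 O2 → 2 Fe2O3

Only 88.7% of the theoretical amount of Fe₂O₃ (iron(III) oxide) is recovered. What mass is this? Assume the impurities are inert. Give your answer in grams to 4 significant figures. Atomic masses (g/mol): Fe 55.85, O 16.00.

432.1 g

Pure Fe available = 490.3 g × 0.695 = 340.76 g.
M(Fe) = 55.85 g/mol.
M(Fe2O3) = 2(55.85) + 3(16.00) = 159.70 g/mol.
n(Fe) = 340.76 g / 55.85 g/mol = 6.1013 mol.
From the equation the Fe:Fe2O3 mole ratio is 4:2, so n(Fe2O3) = 6.1013 × 2/4 = 3.0507 mol.
Mass of Fe2O3 = 3.0507 mol × 159.70 g/mol = 487.19 g.
Actual mass collected = 487.19 g × 0.887 = 432.14 g.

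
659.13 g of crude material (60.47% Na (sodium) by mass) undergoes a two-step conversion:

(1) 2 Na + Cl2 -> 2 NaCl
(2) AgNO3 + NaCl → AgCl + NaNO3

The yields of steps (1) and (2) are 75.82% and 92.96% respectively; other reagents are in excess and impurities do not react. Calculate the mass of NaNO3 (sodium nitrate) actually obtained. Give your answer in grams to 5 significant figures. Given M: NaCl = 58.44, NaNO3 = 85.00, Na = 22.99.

Pure Na = 659.13 × 0.6047 = 398.576 g.
n(Na) = 398.576 / 22.99 = 17.3369 mol.
Step 1 (Na:NaCl = 2:2): theoretical n(NaCl) = 17.3369 mol; at 75.82% yield, n(NaCl) = 13.1449 mol.
Step 2 (NaCl:NaNO3 = 1:1): theoretical n(NaNO3) = 13.1449 mol, so theoretical mass = 13.1449 × 85.00 = 1117.31 g.
At 92.96% yield, actual mass of NaNO3 = 1117.31 × 0.9296 = 1038.65 g.

1038.7 g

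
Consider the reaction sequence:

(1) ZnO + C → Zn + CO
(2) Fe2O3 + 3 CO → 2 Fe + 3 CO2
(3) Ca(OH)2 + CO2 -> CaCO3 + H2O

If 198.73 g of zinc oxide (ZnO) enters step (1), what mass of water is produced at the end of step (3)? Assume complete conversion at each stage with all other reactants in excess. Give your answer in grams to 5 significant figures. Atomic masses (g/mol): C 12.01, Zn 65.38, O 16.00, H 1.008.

43.995 g

M(ZnO) = 65.38 + 16.00 = 81.38 g/mol.
M(H2O) = 2(1.008) + 16.00 = 18.016 g/mol.
n(ZnO) = 198.73 / 81.38 = 2.44200 mol.
Reaction (1): ZnO→CO ratio 1:1 ⇒ n(CO) = 2.44200 mol.
Reaction (2): CO→CO2 ratio 3:3 ⇒ n(CO2) = 2.44200 mol.
Reaction (3): CO2→H2O ratio 1:1 ⇒ n(H2O) = 2.44200 mol.
Mass of H2O = 2.44200 × 18.016 = 43.9951 g.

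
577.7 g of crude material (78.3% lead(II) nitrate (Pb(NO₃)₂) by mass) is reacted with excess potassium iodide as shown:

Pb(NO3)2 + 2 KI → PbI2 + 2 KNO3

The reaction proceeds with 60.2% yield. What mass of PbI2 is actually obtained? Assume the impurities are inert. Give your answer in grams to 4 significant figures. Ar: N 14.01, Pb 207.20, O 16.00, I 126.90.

Pure Pb(NO3)2 available = 577.7 g × 0.783 = 452.34 g.
M(Pb(NO3)2) = 207.20 + 2(14.01) + 6(16.00) = 331.22 g/mol.
M(PbI2) = 207.20 + 2(126.90) = 461.00 g/mol.
n(Pb(NO3)2) = 452.34 g / 331.22 g/mol = 1.3657 mol.
From the equation the Pb(NO3)2:PbI2 mole ratio is 1:1, so n(PbI2) = 1.3657 × 1/1 = 1.3657 mol.
Mass of PbI2 = 1.3657 mol × 461.00 g/mol = 629.58 g.
Actual mass collected = 629.58 g × 0.602 = 379.01 g.

379.0 g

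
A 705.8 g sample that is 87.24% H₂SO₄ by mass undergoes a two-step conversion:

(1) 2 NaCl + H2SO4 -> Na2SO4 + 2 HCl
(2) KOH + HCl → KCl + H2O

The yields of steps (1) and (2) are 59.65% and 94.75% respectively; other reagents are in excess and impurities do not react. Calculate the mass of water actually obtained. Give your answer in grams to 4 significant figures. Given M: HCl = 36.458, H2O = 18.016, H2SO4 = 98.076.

Pure H2SO4 = 705.8 × 0.8724 = 615.74 g.
n(H2SO4) = 615.74 / 98.076 = 6.2782 mol.
Step 1 (H2SO4:HCl = 1:2): theoretical n(HCl) = 12.556 mol; at 59.65% yield, n(HCl) = 7.4899 mol.
Step 2 (HCl:H2O = 1:1): theoretical n(H2O) = 7.4899 mol, so theoretical mass = 7.4899 × 18.016 = 134.94 g.
At 94.75% yield, actual mass of H2O = 134.94 × 0.9475 = 127.85 g.

127.9 g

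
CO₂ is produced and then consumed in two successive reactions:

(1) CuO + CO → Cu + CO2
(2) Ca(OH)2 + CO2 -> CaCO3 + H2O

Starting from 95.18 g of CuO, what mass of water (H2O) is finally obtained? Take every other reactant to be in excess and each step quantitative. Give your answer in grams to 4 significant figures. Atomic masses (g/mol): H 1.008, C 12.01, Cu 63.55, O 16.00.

M(CuO) = 63.55 + 16.00 = 79.55 g/mol.
M(H2O) = 2(1.008) + 16.00 = 18.016 g/mol.
n(CuO) = 95.180 / 79.55 = 1.1965 mol.
Step 1 gives a 1:1 ratio of CuO to CO2, so n(CO2) = 1.1965 mol.
In step 2 the CO2:H2O ratio is 1:1, so n(H2O) = 1.1965 mol.
Mass of H2O = 1.1965 × 18.016 = 21.556 g.

21.56 g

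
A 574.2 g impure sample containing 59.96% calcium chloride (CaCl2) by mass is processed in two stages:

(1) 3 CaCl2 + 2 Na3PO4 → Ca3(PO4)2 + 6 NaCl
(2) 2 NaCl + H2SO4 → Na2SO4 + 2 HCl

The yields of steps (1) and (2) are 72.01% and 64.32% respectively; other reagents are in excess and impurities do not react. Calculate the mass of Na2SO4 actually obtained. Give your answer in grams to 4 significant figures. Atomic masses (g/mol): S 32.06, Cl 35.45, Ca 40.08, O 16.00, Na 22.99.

Pure CaCl2 = 574.2 × 0.5996 = 344.29 g.
M(CaCl2) = 40.08 + 2(35.45) = 110.98 g/mol.
M(Na2SO4) = 2(22.99) + 32.06 + 4(16.00) = 142.04 g/mol.
n(CaCl2) = 344.29 / 110.98 = 3.1023 mol.
Step 1 (CaCl2:NaCl = 3:6): theoretical n(NaCl) = 6.2045 mol; at 72.01% yield, n(NaCl) = 4.4679 mol.
Step 2 (NaCl:Na2SO4 = 2:1): theoretical n(Na2SO4) = 2.2339 mol, so theoretical mass = 2.2339 × 142.04 = 317.31 g.
At 64.32% yield, actual mass of Na2SO4 = 317.31 × 0.6432 = 204.09 g.

204.1 g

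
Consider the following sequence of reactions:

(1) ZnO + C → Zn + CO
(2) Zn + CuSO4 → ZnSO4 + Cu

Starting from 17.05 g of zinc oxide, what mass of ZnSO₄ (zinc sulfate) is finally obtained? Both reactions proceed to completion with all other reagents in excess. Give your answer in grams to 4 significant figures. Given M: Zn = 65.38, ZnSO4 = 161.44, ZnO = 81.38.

n(ZnO) = 17.050 / 81.38 = 0.20951 mol.
Step 1 gives a 1:1 ratio of ZnO to Zn, so n(Zn) = 0.20951 mol.
In step 2 the Zn:ZnSO4 ratio is 1:1, so n(ZnSO4) = 0.20951 mol.
Mass of ZnSO4 = 0.20951 × 161.44 = 33.823 g.

33.82 g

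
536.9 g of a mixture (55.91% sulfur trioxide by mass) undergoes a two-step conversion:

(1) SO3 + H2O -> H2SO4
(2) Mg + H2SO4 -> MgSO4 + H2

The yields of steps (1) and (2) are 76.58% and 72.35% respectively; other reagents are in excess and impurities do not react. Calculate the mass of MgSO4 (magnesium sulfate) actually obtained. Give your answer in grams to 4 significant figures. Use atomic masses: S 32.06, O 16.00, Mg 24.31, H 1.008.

Pure SO3 = 536.9 × 0.5591 = 300.18 g.
M(SO3) = 32.06 + 3(16.00) = 80.06 g/mol.
M(MgSO4) = 24.31 + 32.06 + 4(16.00) = 120.37 g/mol.
n(SO3) = 300.18 / 80.06 = 3.7494 mol.
Step 1 (SO3:H2SO4 = 1:1): theoretical n(H2SO4) = 3.7494 mol; at 76.58% yield, n(H2SO4) = 2.8713 mol.
Step 2 (H2SO4:MgSO4 = 1:1): theoretical n(MgSO4) = 2.8713 mol, so theoretical mass = 2.8713 × 120.37 = 345.62 g.
At 72.35% yield, actual mass of MgSO4 = 345.62 × 0.7235 = 250.06 g.

250.1 g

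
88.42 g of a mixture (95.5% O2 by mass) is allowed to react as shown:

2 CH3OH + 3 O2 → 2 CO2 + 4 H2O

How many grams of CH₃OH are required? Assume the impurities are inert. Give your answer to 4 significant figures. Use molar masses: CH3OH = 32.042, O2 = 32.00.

56.37 g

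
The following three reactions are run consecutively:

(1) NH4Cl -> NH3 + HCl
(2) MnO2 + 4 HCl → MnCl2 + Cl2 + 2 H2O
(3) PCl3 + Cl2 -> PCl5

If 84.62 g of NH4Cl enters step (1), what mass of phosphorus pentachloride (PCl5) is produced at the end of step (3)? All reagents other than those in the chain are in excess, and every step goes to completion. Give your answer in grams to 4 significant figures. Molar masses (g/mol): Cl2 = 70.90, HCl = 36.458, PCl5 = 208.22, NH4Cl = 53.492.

82.35 g

n(NH4Cl) = 84.62 / 53.492 = 1.5819 mol.
Reaction (1): NH4Cl→HCl ratio 1:1 ⇒ n(HCl) = 1.5819 mol.
Reaction (2): HCl→Cl2 ratio 4:1 ⇒ n(Cl2) = 0.39548 mol.
Reaction (3): Cl2→PCl5 ratio 1:1 ⇒ n(PCl5) = 0.39548 mol.
Mass of PCl5 = 0.39548 × 208.22 = 82.347 g.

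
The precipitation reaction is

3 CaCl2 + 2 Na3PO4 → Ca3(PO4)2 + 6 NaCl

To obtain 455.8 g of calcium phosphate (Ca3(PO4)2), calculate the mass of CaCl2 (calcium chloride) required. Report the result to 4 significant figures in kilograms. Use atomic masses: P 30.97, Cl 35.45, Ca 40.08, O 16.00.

M(Ca3(PO4)2) = 3(40.08) + 2(30.97) + 8(16.00) = 310.18 g/mol.
M(CaCl2) = 40.08 + 2(35.45) = 110.98 g/mol.
n(Ca3(PO4)2) = 455.80 g / 310.18 g/mol = 1.4695 mol.
From the equation the Ca3(PO4)2:CaCl2 mole ratio is 1:3, so n(CaCl2) = 1.4695 × 3/1 = 4.4084 mol.
Mass of CaCl2 = 4.4084 mol × 110.98 g/mol = 489.25 g.
Converting to kg: 489.25 g = 0.4892 kg.

0.4892 kg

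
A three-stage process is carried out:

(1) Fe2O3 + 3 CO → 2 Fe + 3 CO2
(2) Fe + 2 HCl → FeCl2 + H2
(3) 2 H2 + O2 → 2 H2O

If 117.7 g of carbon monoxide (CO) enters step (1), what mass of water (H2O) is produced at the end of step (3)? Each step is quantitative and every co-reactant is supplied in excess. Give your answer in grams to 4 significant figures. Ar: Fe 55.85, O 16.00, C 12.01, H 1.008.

50.47 g

M(CO) = 12.01 + 16.00 = 28.01 g/mol.
M(H2O) = 2(1.008) + 16.00 = 18.016 g/mol.
n(CO) = 117.7 / 28.01 = 4.2021 mol.
Reaction (1): CO→Fe ratio 3:2 ⇒ n(Fe) = 2.8014 mol.
Reaction (2): Fe→H2 ratio 1:1 ⇒ n(H2) = 2.8014 mol.
Reaction (3): H2→H2O ratio 2:2 ⇒ n(H2O) = 2.8014 mol.
Mass of H2O = 2.8014 × 18.016 = 50.470 g.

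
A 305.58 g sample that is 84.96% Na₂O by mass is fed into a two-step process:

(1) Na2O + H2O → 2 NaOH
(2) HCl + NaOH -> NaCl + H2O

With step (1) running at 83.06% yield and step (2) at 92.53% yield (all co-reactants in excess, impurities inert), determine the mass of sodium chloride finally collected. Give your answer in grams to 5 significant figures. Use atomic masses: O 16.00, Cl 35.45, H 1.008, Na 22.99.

376.27 g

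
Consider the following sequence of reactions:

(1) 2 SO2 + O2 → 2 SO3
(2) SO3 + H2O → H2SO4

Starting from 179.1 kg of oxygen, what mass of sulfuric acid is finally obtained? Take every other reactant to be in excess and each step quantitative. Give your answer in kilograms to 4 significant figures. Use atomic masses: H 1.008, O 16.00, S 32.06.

M(O2) = 2(16.00) = 32.00 g/mol.
M(H2SO4) = 2(1.008) + 32.06 + 4(16.00) = 98.076 g/mol.
179.1 kg = 179100 g.
n(O2) = 179100 / 32.00 = 5596.9 mol.
Step 1 gives a 1:2 ratio of O2 to SO3, so n(SO3) = 11194 mol.
In step 2 the SO3:H2SO4 ratio is 1:1, so n(H2SO4) = 11194 mol.
Mass of H2SO4 = 11194 × 98.076 = 1.0978 × 10^6 g = 1098 kg.

1098 kg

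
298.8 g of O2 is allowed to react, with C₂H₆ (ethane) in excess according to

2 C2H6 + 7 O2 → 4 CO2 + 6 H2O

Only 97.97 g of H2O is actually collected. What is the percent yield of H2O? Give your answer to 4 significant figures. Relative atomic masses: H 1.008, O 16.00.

M(O2) = 2(16.00) = 32.00 g/mol.
M(H2O) = 2(1.008) + 16.00 = 18.016 g/mol.
n(O2) = 298.80 g / 32.00 g/mol = 9.3375 mol.
From the equation the O2:H2O mole ratio is 7:6, so n(H2O) = 9.3375 × 6/7 = 8.0036 mol.
Mass of H2O = 8.0036 mol × 18.016 g/mol = 144.19 g.
This is the theoretical yield. Percent yield = 97.97 g / 144.19 g × 100% = 67.944%.

67.94 %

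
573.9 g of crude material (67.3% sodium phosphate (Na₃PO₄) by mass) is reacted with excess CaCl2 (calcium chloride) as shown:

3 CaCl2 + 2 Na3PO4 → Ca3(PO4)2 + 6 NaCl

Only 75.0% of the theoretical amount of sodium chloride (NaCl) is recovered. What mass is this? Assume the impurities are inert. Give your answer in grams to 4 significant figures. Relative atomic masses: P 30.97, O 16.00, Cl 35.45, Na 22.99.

309.8 g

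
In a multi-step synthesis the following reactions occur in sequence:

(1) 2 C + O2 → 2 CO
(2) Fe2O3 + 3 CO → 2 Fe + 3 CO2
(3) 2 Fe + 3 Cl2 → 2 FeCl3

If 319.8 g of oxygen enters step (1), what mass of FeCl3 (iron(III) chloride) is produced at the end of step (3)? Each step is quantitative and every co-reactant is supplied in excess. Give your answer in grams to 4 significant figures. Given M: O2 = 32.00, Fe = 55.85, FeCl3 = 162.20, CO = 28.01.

n(O2) = 319.8 / 32.00 = 9.9938 mol.
Reaction (1): O2→CO ratio 1:2 ⇒ n(CO) = 19.988 mol.
Reaction (2): CO→Fe ratio 3:2 ⇒ n(Fe) = 13.325 mol.
Reaction (3): Fe→FeCl3 ratio 2:2 ⇒ n(FeCl3) = 13.325 mol.
Mass of FeCl3 = 13.325 × 162.20 = 2161.3 g.

2161 g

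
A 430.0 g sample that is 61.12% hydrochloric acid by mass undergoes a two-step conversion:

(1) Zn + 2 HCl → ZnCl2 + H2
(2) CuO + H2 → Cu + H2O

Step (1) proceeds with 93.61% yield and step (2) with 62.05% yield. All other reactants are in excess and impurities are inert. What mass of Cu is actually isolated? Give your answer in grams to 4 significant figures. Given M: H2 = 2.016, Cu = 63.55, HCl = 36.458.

133.0 g

Pure HCl = 430.0 × 0.6112 = 262.82 g.
n(HCl) = 262.82 / 36.458 = 7.2087 mol.
Step 1 (HCl:H2 = 2:1): theoretical n(H2) = 3.6044 mol; at 93.61% yield, n(H2) = 3.3740 mol.
Step 2 (H2:Cu = 1:1): theoretical n(Cu) = 3.3740 mol, so theoretical mass = 3.3740 × 63.55 = 214.42 g.
At 62.05% yield, actual mass of Cu = 214.42 × 0.6205 = 133.05 g.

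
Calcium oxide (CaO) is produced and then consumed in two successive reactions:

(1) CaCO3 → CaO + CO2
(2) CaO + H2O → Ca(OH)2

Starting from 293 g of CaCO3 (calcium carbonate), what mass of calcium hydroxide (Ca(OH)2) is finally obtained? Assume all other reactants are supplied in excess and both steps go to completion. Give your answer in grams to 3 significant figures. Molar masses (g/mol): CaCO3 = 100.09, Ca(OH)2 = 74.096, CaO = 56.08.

n(CaCO3) = 293.0 / 100.09 = 2.927 mol.
Step 1 gives a 1:1 ratio of CaCO3 to CaO, so n(CaO) = 2.927 mol.
In step 2 the CaO:Ca(OH)2 ratio is 1:1, so n(Ca(OH)2) = 2.927 mol.
Mass of Ca(OH)2 = 2.927 × 74.096 = 216.9 g.

217 g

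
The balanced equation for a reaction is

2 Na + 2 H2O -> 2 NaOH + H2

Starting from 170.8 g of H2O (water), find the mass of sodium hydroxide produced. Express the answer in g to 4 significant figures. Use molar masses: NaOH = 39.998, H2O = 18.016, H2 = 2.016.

379.2 g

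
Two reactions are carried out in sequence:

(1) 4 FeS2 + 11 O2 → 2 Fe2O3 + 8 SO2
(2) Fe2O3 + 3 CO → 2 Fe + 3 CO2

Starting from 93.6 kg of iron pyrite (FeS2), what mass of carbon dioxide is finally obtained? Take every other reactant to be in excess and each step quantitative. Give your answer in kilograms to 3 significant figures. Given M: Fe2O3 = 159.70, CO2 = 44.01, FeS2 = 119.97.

93.6 kg = 93600 g.
n(FeS2) = 93600 / 119.97 = 780.2 mol.
Step 1 gives a 4:2 ratio of FeS2 to Fe2O3, so n(Fe2O3) = 390.1 mol.
In step 2 the Fe2O3:CO2 ratio is 1:3, so n(CO2) = 1170 mol.
Mass of CO2 = 1170 × 44.01 = 51500 g = 51.5 kg.

51.5 kg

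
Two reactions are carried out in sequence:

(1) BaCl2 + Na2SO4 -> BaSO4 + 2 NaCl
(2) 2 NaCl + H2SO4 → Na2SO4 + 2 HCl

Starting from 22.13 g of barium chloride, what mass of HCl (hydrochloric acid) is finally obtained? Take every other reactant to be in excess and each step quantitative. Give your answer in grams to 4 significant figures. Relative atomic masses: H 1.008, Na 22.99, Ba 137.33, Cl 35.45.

7.749 g

M(BaCl2) = 137.33 + 2(35.45) = 208.23 g/mol.
M(HCl) = 1.008 + 35.45 = 36.458 g/mol.
n(BaCl2) = 22.130 / 208.23 = 0.10628 mol.
Step 1 gives a 1:2 ratio of BaCl2 to NaCl, so n(NaCl) = 0.21255 mol.
In step 2 the NaCl:HCl ratio is 2:2, so n(HCl) = 0.21255 mol.
Mass of HCl = 0.21255 × 36.458 = 7.7493 g.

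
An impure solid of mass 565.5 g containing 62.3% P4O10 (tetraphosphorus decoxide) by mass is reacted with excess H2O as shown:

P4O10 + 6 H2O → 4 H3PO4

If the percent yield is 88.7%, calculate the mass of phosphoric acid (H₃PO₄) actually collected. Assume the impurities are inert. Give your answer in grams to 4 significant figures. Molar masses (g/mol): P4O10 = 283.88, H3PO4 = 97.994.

431.5 g

Pure P4O10 available = 565.5 g × 0.623 = 352.31 g.
n(P4O10) = 352.31 g / 283.88 g/mol = 1.2410 mol.
From the equation the P4O10:H3PO4 mole ratio is 1:4, so n(H3PO4) = 1.2410 × 4/1 = 4.9642 mol.
Mass of H3PO4 = 4.9642 mol × 97.994 g/mol = 486.46 g.
Actual mass collected = 486.46 g × 0.887 = 431.49 g.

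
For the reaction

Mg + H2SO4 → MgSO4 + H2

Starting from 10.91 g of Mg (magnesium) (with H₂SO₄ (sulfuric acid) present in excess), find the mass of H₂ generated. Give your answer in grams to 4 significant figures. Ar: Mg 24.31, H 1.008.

M(Mg) = 24.31 g/mol.
M(H2) = 2(1.008) = 2.016 g/mol.
n(Mg) = 10.910 g / 24.31 g/mol = 0.44879 mol.
From the equation the Mg:H2 mole ratio is 1:1, so n(H2) = 0.44879 × 1/1 = 0.44879 mol.
Mass of H2 = 0.44879 mol × 2.016 g/mol = 0.90475 g.

0.9048 g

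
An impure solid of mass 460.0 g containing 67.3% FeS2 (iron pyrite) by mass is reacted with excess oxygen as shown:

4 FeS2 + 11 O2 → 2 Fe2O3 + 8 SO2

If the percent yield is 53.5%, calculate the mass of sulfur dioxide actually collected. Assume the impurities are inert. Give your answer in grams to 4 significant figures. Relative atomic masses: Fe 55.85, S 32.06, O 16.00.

176.9 g

Pure FeS2 available = 460.0 g × 0.673 = 309.58 g.
M(FeS2) = 55.85 + 2(32.06) = 119.97 g/mol.
M(SO2) = 32.06 + 2(16.00) = 64.06 g/mol.
n(FeS2) = 309.58 g / 119.97 g/mol = 2.5805 mol.
From the equation the FeS2:SO2 mole ratio is 4:8, so n(SO2) = 2.5805 × 8/4 = 5.1610 mol.
Mass of SO2 = 5.1610 mol × 64.06 g/mol = 330.61 g.
Actual mass collected = 330.61 g × 0.535 = 176.88 g.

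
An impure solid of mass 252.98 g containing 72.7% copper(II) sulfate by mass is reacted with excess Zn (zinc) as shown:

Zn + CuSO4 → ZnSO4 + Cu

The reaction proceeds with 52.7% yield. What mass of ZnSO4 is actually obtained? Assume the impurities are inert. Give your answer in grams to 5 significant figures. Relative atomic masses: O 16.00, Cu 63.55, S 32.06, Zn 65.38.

98.035 g

Pure CuSO4 available = 252.98 g × 0.727 = 183.916 g.
M(CuSO4) = 63.55 + 32.06 + 4(16.00) = 159.61 g/mol.
M(ZnSO4) = 65.38 + 32.06 + 4(16.00) = 161.44 g/mol.
n(CuSO4) = 183.916 g / 159.61 g/mol = 1.15229 mol.
From the equation the CuSO4:ZnSO4 mole ratio is 1:1, so n(ZnSO4) = 1.15229 × 1/1 = 1.15229 mol.
Mass of ZnSO4 = 1.15229 mol × 161.44 g/mol = 186.025 g.
Actual mass collected = 186.025 g × 0.527 = 98.0353 g.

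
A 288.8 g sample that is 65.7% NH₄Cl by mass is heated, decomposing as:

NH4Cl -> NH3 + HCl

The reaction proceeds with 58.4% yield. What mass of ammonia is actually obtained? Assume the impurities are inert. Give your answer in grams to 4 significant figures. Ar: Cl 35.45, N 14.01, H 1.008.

35.29 g

Pure NH4Cl available = 288.8 g × 0.657 = 189.74 g.
M(NH4Cl) = 14.01 + 4(1.008) + 35.45 = 53.492 g/mol.
M(NH3) = 14.01 + 3(1.008) = 17.034 g/mol.
n(NH4Cl) = 189.74 g / 53.492 g/mol = 3.5471 mol.
From the equation the NH4Cl:NH3 mole ratio is 1:1, so n(NH3) = 3.5471 × 1/1 = 3.5471 mol.
Mass of NH3 = 3.5471 mol × 17.034 g/mol = 60.421 g.
Actual mass collected = 60.421 g × 0.584 = 35.286 g.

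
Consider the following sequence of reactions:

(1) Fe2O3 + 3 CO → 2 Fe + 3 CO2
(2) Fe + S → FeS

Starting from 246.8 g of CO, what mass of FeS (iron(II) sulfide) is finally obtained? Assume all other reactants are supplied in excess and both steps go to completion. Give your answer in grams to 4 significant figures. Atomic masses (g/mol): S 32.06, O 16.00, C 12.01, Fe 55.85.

516.4 g

M(CO) = 12.01 + 16.00 = 28.01 g/mol.
M(FeS) = 55.85 + 32.06 = 87.91 g/mol.
n(CO) = 246.80 / 28.01 = 8.8111 mol.
Step 1 gives a 3:2 ratio of CO to Fe, so n(Fe) = 5.8741 mol.
In step 2 the Fe:FeS ratio is 1:1, so n(FeS) = 5.8741 mol.
Mass of FeS = 5.8741 × 87.91 = 516.39 g.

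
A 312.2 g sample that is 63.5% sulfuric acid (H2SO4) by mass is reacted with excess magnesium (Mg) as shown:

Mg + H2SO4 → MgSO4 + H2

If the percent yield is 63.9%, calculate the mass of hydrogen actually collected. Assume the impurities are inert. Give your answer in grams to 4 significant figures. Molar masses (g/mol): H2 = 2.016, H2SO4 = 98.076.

2.604 g

Pure H2SO4 available = 312.2 g × 0.635 = 198.25 g.
n(H2SO4) = 198.25 g / 98.076 g/mol = 2.0214 mol.
From the equation the H2SO4:H2 mole ratio is 1:1, so n(H2) = 2.0214 × 1/1 = 2.0214 mol.
Mass of H2 = 2.0214 mol × 2.016 g/mol = 4.0751 g.
Actual mass collected = 4.0751 g × 0.639 = 2.6040 g.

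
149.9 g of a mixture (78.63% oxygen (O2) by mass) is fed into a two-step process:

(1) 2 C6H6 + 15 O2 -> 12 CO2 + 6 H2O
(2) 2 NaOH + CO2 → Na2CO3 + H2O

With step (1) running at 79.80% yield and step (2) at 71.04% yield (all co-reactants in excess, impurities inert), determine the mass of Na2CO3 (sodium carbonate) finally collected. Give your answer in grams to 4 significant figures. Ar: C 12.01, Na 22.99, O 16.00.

Pure O2 = 149.9 × 0.7863 = 117.87 g.
M(O2) = 2(16.00) = 32.00 g/mol.
M(Na2CO3) = 2(22.99) + 12.01 + 3(16.00) = 105.99 g/mol.
n(O2) = 117.87 / 32.00 = 3.6833 mol.
Step 1 (O2:CO2 = 15:12): theoretical n(CO2) = 2.9467 mol; at 79.80% yield, n(CO2) = 2.3514 mol.
Step 2 (CO2:Na2CO3 = 1:1): theoretical n(Na2CO3) = 2.3514 mol, so theoretical mass = 2.3514 × 105.99 = 249.23 g.
At 71.04% yield, actual mass of Na2CO3 = 249.23 × 0.7104 = 177.05 g.

177.1 g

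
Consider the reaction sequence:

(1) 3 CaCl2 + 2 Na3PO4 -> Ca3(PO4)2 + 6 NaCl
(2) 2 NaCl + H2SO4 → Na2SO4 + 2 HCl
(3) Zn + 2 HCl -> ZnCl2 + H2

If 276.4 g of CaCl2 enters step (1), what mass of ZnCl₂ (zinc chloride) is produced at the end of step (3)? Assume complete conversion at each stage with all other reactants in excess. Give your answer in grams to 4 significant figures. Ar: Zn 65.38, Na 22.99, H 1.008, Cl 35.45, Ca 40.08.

339.4 g

M(CaCl2) = 40.08 + 2(35.45) = 110.98 g/mol.
M(ZnCl2) = 65.38 + 2(35.45) = 136.28 g/mol.
n(CaCl2) = 276.4 / 110.98 = 2.4905 mol.
Reaction (1): CaCl2→NaCl ratio 3:6 ⇒ n(NaCl) = 4.9811 mol.
Reaction (2): NaCl→HCl ratio 2:2 ⇒ n(HCl) = 4.9811 mol.
Reaction (3): HCl→ZnCl2 ratio 2:1 ⇒ n(ZnCl2) = 2.4905 mol.
Mass of ZnCl2 = 2.4905 × 136.28 = 339.41 g.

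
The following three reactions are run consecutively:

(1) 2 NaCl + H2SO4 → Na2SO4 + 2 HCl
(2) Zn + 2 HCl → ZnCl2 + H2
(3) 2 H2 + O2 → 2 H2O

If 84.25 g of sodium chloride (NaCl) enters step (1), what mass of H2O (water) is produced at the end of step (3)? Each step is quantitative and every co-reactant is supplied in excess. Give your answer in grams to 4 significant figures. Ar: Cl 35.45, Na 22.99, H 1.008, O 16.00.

12.99 g

M(NaCl) = 22.99 + 35.45 = 58.44 g/mol.
M(H2O) = 2(1.008) + 16.00 = 18.016 g/mol.
n(NaCl) = 84.25 / 58.44 = 1.4416 mol.
Reaction (1): NaCl→HCl ratio 2:2 ⇒ n(HCl) = 1.4416 mol.
Reaction (2): HCl→H2 ratio 2:1 ⇒ n(H2) = 0.72082 mol.
Reaction (3): H2→H2O ratio 2:2 ⇒ n(H2O) = 0.72082 mol.
Mass of H2O = 0.72082 × 18.016 = 12.986 g.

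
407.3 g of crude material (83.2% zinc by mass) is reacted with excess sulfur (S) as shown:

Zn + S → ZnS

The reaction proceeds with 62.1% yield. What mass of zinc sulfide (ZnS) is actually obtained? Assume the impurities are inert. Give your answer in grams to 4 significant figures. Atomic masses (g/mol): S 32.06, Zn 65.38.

Pure Zn available = 407.3 g × 0.832 = 338.87 g.
M(Zn) = 65.38 g/mol.
M(ZnS) = 65.38 + 32.06 = 97.44 g/mol.
n(Zn) = 338.87 g / 65.38 g/mol = 5.1831 mol.
From the equation the Zn:ZnS mole ratio is 1:1, so n(ZnS) = 5.1831 × 1/1 = 5.1831 mol.
Mass of ZnS = 5.1831 mol × 97.44 g/mol = 505.05 g.
Actual mass collected = 505.05 g × 0.621 = 313.63 g.

313.6 g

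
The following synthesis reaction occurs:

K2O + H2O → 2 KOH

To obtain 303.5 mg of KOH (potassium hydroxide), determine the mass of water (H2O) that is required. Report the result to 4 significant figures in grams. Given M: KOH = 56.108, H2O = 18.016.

Convert: 303.5 mg = 0.30350 g.
n(KOH) = 0.30350 g / 56.108 g/mol = 0.0054092 mol.
From the equation the KOH:H2O mole ratio is 2:1, so n(H2O) = 0.0054092 × 1/2 = 0.0027046 mol.
Mass of H2O = 0.0027046 mol × 18.016 g/mol = 0.048726 g.

0.04873 g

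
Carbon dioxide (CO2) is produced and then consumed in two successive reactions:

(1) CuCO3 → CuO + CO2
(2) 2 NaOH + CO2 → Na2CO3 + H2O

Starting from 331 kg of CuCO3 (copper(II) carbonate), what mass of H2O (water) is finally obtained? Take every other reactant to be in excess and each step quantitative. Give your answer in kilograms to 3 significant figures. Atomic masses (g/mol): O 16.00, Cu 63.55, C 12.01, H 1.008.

48.3 kg

M(CuCO3) = 63.55 + 12.01 + 3(16.00) = 123.56 g/mol.
M(H2O) = 2(1.008) + 16.00 = 18.016 g/mol.
331 kg = 331000 g.
n(CuCO3) = 331000 / 123.56 = 2679 mol.
Step 1 gives a 1:1 ratio of CuCO3 to CO2, so n(CO2) = 2679 mol.
In step 2 the CO2:H2O ratio is 1:1, so n(H2O) = 2679 mol.
Mass of H2O = 2679 × 18.016 = 48260 g = 48.3 kg.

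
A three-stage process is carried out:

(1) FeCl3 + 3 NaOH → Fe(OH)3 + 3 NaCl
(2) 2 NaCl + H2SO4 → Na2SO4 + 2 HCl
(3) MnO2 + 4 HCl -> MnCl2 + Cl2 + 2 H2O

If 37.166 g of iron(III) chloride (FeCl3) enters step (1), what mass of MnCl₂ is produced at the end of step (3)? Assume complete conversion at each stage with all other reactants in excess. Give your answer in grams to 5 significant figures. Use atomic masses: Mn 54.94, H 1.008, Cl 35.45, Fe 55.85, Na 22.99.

M(FeCl3) = 55.85 + 3(35.45) = 162.20 g/mol.
M(MnCl2) = 54.94 + 2(35.45) = 125.84 g/mol.
n(FeCl3) = 37.166 / 162.20 = 0.229137 mol.
Reaction (1): FeCl3→NaCl ratio 1:3 ⇒ n(NaCl) = 0.687411 mol.
Reaction (2): NaCl→HCl ratio 2:2 ⇒ n(HCl) = 0.687411 mol.
Reaction (3): HCl→MnCl2 ratio 4:1 ⇒ n(MnCl2) = 0.171853 mol.
Mass of MnCl2 = 0.171853 × 125.84 = 21.6259 g.

21.626 g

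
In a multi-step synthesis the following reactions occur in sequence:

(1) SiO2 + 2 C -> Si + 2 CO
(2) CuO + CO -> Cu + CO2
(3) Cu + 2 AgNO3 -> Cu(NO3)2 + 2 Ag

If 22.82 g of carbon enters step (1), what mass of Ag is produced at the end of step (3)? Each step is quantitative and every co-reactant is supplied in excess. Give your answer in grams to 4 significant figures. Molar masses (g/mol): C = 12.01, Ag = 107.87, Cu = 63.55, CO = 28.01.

n(C) = 22.82 / 12.01 = 1.9001 mol.
Reaction (1): C→CO ratio 2:2 ⇒ n(CO) = 1.9001 mol.
Reaction (2): CO→Cu ratio 1:1 ⇒ n(Cu) = 1.9001 mol.
Reaction (3): Cu→Ag ratio 1:2 ⇒ n(Ag) = 3.8002 mol.
Mass of Ag = 3.8002 × 107.87 = 409.92 g.

409.9 g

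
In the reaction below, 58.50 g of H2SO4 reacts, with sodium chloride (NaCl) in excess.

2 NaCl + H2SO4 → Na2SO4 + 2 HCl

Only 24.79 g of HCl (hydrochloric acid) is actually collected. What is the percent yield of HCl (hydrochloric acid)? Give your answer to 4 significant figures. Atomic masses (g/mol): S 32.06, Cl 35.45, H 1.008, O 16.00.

57.00 %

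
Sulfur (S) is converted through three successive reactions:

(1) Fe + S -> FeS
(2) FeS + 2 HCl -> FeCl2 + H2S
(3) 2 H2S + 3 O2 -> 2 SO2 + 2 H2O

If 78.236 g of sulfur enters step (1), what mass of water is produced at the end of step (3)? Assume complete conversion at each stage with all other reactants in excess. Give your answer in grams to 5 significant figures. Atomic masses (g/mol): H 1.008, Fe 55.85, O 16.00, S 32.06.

43.964 g

M(S) = 32.06 g/mol.
M(H2O) = 2(1.008) + 16.00 = 18.016 g/mol.
n(S) = 78.236 / 32.06 = 2.44030 mol.
Reaction (1): S→FeS ratio 1:1 ⇒ n(FeS) = 2.44030 mol.
Reaction (2): FeS→H2S ratio 1:1 ⇒ n(H2S) = 2.44030 mol.
Reaction (3): H2S→H2O ratio 2:2 ⇒ n(H2O) = 2.44030 mol.
Mass of H2O = 2.44030 × 18.016 = 43.9644 g.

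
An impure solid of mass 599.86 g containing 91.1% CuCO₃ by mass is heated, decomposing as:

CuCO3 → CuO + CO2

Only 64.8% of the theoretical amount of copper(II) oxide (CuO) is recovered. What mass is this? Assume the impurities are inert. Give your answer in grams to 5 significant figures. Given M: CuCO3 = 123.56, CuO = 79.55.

227.98 g

Pure CuCO3 available = 599.86 g × 0.911 = 546.472 g.
n(CuCO3) = 546.472 g / 123.56 g/mol = 4.42273 mol.
From the equation the CuCO3:CuO mole ratio is 1:1, so n(CuO) = 4.42273 × 1/1 = 4.42273 mol.
Mass of CuO = 4.42273 mol × 79.55 g/mol = 351.828 g.
Actual mass collected = 351.828 g × 0.648 = 227.985 g.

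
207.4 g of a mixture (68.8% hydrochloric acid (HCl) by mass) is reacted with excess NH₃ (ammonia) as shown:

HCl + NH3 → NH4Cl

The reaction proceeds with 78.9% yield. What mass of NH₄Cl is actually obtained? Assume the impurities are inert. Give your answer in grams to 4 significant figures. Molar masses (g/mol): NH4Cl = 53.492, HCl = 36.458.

165.2 g

Pure HCl available = 207.4 g × 0.688 = 142.69 g.
n(HCl) = 142.69 g / 36.458 g/mol = 3.9139 mol.
From the equation the HCl:NH4Cl mole ratio is 1:1, so n(NH4Cl) = 3.9139 × 1/1 = 3.9139 mol.
Mass of NH4Cl = 3.9139 mol × 53.492 g/mol = 209.36 g.
Actual mass collected = 209.36 g × 0.789 = 165.18 g.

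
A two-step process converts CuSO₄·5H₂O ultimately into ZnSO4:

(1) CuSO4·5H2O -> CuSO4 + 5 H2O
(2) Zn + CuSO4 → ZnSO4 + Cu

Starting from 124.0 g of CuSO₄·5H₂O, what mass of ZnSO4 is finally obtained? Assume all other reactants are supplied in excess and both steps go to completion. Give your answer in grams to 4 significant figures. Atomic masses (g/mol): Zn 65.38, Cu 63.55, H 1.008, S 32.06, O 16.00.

M(CuSO4·5H2O) = 63.55 + 32.06 + 9(16.00) + 10(1.008) = 249.69 g/mol.
M(ZnSO4) = 65.38 + 32.06 + 4(16.00) = 161.44 g/mol.
n(CuSO4·5H2O) = 124.00 / 249.69 = 0.49662 mol.
Step 1 gives a 1:1 ratio of CuSO4·5H2O to CuSO4, so n(CuSO4) = 0.49662 mol.
In step 2 the CuSO4:ZnSO4 ratio is 1:1, so n(ZnSO4) = 0.49662 mol.
Mass of ZnSO4 = 0.49662 × 161.44 = 80.174 g.

80.17 g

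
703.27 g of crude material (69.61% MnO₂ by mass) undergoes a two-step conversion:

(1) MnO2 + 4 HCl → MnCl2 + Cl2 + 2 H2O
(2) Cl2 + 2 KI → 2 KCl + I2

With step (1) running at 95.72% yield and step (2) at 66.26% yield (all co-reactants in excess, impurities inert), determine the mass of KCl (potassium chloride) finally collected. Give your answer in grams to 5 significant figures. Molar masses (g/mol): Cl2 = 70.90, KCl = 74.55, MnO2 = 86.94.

532.48 g

Pure MnO2 = 703.27 × 0.6961 = 489.546 g.
n(MnO2) = 489.546 / 86.94 = 5.63085 mol.
Step 1 (MnO2:Cl2 = 1:1): theoretical n(Cl2) = 5.63085 mol; at 95.72% yield, n(Cl2) = 5.38985 mol.
Step 2 (Cl2:KCl = 1:2): theoretical n(KCl) = 10.7797 mol, so theoretical mass = 10.7797 × 74.55 = 803.627 g.
At 66.26% yield, actual mass of KCl = 803.627 × 0.6626 = 532.483 g.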